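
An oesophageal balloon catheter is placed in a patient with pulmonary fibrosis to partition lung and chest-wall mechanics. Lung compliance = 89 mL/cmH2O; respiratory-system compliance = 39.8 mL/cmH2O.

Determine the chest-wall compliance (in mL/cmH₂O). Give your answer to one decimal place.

1/Ccw = 1/Crs − 1/CL.
1/Ccw = 1/39.8 − 1/89 = 0.01389.
Ccw = 71.994 mL/cmH2O.

72.0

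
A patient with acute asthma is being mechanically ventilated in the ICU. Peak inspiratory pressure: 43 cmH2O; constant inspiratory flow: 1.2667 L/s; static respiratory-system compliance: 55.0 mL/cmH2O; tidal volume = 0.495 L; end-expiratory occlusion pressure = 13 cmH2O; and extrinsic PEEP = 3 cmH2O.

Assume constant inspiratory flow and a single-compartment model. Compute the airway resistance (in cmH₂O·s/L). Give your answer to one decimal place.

16.6

Total PEEP = 13 cmH2O (set 3 + intrinsic 10); this is the baseline alveolar pressure.
Equation of motion (constant flow): PIP = Vt/C + R·V̇ + PEEP.
R·V̇ = PIP − Vt/C − PEEP = 43 − 495/55.0 − 13 = 43 − 9.0 − 13 = 21.0 cmH2O.
R = 21.0 / 1.2667 = 16.579 cmH2O·s/L.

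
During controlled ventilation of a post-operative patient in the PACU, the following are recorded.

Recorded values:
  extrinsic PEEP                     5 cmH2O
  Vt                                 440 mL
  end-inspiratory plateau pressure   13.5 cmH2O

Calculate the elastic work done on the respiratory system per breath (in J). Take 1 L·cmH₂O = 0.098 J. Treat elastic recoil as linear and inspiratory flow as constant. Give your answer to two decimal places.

Elastic work ≈ ½ × (Pplat − PEEP) × Vt = 0.5 × (13.5 − 5) × 0.440 L = 0.5 × 8.5 × 0.440 = 1.87 L·cmH2O.
× 0.098 J/(L·cmH2O) → 0.1833 J.

0.18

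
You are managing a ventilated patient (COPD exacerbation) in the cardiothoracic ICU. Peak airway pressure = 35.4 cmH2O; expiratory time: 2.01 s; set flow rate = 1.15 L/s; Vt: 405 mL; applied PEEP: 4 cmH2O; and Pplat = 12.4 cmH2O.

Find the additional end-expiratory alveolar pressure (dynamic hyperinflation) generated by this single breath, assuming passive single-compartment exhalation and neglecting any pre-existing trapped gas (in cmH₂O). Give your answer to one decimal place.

1.0

R = (PIP − Pplat)/V̇ = (35.4 − 12.4) / 1.15 = 23.0/1.15 = 20.0 cmH2O·s/L.
C = Vt/(Pplat − PEEP) = 405.0 / (12.4 − 4) = 405.0/8.4 = 48.214 mL/cmH2O.
τ = R × C = 20.0 × 0.04821 L/cmH2O = 0.9642 s.
Fraction remaining = e^(−Te/τ) = e^(−2.01/0.9642) = 0.1244; trapped volume = 405.0 × 0.1244 = 50.382 mL.
Additional alveolar pressure from trapping ≈ V_trapped / C = 50.382 / 48.214 = 1.045 cmH2O.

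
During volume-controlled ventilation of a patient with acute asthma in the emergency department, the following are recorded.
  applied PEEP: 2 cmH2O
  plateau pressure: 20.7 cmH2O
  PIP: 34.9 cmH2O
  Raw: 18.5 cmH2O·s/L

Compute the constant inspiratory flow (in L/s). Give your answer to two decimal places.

0.77

flow = (PIP − Pplat) / Raw = 14.2 / 18.5 = 0.7676 L/s.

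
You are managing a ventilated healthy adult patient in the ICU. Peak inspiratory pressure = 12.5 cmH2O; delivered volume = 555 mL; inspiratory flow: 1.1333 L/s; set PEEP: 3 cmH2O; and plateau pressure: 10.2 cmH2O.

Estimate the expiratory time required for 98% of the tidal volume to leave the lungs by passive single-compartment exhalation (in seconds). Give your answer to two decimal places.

R = (PIP − Pplat)/V̇ = (12.5 − 10.2) / 1.1333 = 2.3/1.1333 = 2.029 cmH2O·s/L.
C = Vt/(Pplat − PEEP) = 555.0 / (10.2 − 3) = 555.0/7.2 = 77.083 mL/cmH2O.
τ = R × C = 2.029 × 0.07708 L/cmH2O = 0.1564 s.
t = −τ·ln(1 − 0.98) = −0.1564·ln(0.02) = 0.6118 s.

0.61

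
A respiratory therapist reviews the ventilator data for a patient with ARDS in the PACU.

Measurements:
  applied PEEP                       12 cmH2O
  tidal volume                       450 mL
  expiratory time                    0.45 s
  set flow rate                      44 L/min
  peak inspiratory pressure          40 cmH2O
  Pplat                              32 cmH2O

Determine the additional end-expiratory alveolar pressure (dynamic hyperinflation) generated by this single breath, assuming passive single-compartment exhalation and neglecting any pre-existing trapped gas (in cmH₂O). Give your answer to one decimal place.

3.2

Flow: 44 L/min ÷ 60 = 0.7333 L/s.
R = (PIP − Pplat)/V̇ = (40 − 32) / 0.7333 = 8.0/0.7333 = 10.91 cmH2O·s/L.
C = Vt/(Pplat − PEEP) = 450.0 / (32 − 12) = 450.0/20.0 = 22.5 mL/cmH2O.
τ = R × C = 10.91 × 0.0225 L/cmH2O = 0.2455 s.
Fraction remaining = e^(−Te/τ) = e^(−0.45/0.2455) = 0.1599; trapped volume = 450.0 × 0.1599 = 71.955 mL.
Additional alveolar pressure from trapping ≈ V_trapped / C = 71.955 / 22.5 = 3.198 cmH2O.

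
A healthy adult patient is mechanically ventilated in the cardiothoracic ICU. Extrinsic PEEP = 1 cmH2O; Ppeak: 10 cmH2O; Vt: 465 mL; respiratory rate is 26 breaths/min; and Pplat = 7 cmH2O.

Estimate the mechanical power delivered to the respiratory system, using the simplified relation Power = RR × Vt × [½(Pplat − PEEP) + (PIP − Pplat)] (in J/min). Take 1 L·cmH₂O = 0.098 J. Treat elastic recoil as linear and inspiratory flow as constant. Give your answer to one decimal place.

7.1

Per-breath work = Vt × [½(Pplat−PEEP) + (PIP−Pplat)] = 0.465 × [0.5×6.0 + 3.0] = 0.465 × 6.0 = 2.79 L·cmH2O.
Power = 26 × 2.79 = 72.54 L·cmH2O/min.
× 0.098 J/(L·cmH2O) → 7.109 J/min.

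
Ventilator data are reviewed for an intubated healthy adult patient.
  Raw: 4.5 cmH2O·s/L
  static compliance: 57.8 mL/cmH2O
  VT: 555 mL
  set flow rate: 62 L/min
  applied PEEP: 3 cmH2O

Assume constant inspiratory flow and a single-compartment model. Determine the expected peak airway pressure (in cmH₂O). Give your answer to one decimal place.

Flow: 62 L/min ÷ 60 = 1.0333 L/s.
Equation of motion (constant flow): PIP = Vt/C + R·V̇ + PEEP.
PIP = 555/57.8 + 4.5×1.0333 + 3 = 9.602 + 4.65 + 3 = 17.252 cmH2O.

17.3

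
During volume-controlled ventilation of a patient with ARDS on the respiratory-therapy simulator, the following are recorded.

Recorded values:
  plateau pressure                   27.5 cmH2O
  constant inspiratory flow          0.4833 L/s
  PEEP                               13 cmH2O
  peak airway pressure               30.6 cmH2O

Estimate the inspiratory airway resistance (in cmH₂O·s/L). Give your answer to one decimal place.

Raw = (PIP − Pplat) / flow = (30.6 − 27.5) / 0.4833 = 3.1 / 0.4833 = 6.414 cmH2O·s/L.

6.4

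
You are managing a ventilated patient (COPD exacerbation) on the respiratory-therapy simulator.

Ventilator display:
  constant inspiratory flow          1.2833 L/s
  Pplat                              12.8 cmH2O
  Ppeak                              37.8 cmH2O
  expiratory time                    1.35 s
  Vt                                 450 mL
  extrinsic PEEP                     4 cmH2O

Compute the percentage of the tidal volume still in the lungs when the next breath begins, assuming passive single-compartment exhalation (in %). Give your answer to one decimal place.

R = (PIP − Pplat)/V̇ = (37.8 − 12.8) / 1.2833 = 25.0/1.2833 = 19.481 cmH2O·s/L.
C = Vt/(Pplat − PEEP) = 450.0 / (12.8 − 4) = 450.0/8.8 = 51.136 mL/cmH2O.
τ = R × C = 19.481 × 0.05114 L/cmH2O = 0.9963 s.
Fraction remaining at end-expiration = e^(−Te/τ) = e^(−1.35/0.9963) = 0.2579 → 25.79%.

25.8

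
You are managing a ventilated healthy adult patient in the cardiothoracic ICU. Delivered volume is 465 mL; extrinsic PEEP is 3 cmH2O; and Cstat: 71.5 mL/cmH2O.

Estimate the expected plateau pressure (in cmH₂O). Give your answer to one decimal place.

Pplat = PEEP + Vt / Cstat = 3 + 465 / 71.5 = 3 + 6.503 = 9.503 cmH2O.

9.5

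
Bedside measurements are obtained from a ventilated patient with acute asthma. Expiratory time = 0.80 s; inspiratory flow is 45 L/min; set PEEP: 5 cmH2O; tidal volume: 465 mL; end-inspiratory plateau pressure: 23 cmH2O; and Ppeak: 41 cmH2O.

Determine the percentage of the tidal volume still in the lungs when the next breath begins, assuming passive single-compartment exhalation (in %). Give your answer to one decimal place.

Flow: 45 L/min ÷ 60 = 0.75 L/s.
R = (PIP − Pplat)/V̇ = (41 − 23) / 0.75 = 18.0/0.75 = 24.0 cmH2O·s/L.
C = Vt/(Pplat − PEEP) = 465.0 / (23 − 5) = 465.0/18.0 = 25.833 mL/cmH2O.
τ = R × C = 24.0 × 0.02583 L/cmH2O = 0.6199 s.
Fraction remaining at end-expiration = e^(−Te/τ) = e^(−0.80/0.6199) = 0.2751 → 27.51%.

27.5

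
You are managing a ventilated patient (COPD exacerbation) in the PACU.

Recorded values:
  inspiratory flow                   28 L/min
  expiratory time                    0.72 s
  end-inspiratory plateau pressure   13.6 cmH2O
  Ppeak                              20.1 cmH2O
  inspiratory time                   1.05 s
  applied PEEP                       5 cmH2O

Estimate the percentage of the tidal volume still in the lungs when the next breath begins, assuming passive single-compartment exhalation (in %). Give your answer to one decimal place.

Flow: 28 L/min ÷ 60 = 0.4667 L/s.
Vt = flow × Ti = 0.4667 L/s × 1.05 s × 1000 mL/L = 490.04 mL.
R = (PIP − Pplat)/V̇ = (20.1 − 13.6) / 0.4667 = 6.5/0.4667 = 13.928 cmH2O·s/L.
C = Vt/(Pplat − PEEP) = 490.04 / (13.6 − 5) = 490.04/8.6 = 56.981 mL/cmH2O.
τ = R × C = 13.928 × 0.05698 L/cmH2O = 0.7936 s.
Fraction remaining at end-expiration = e^(−Te/τ) = e^(−0.72/0.7936) = 0.4036 → 40.36%.

40.4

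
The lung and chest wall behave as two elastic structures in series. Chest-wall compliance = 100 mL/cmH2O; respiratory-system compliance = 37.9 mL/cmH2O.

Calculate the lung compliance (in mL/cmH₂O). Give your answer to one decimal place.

61.0

1/CL = 1/Crs − 1/Ccw.
1/CL = 1/37.9 − 1/100 = 0.01639.
CL = 61.013 mL/cmH2O.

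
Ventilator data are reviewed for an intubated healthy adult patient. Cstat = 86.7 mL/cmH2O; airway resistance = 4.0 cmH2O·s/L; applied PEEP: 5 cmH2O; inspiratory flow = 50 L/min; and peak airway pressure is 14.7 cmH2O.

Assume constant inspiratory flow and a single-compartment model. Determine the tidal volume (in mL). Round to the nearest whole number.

Flow: 50 L/min ÷ 60 = 0.8333 L/s.
Equation of motion (constant flow): PIP = Vt/C + R·V̇ + PEEP.
Vt/C = PIP − R·V̇ − PEEP = 14.7 − 3.333 − 5 = 6.367 cmH2O.
Vt = C × 6.367 = 86.7 × 6.367 = 552.02 mL.

552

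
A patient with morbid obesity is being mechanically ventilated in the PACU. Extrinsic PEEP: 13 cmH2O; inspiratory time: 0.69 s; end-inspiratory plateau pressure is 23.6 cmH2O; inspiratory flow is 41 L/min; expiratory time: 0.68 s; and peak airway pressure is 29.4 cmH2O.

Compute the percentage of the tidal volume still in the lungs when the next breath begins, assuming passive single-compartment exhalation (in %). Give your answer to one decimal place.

16.5

Flow: 41 L/min ÷ 60 = 0.6833 L/s.
Vt = flow × Ti = 0.6833 L/s × 0.69 s × 1000 mL/L = 471.48 mL.
R = (PIP − Pplat)/V̇ = (29.4 − 23.6) / 0.6833 = 5.8/0.6833 = 8.488 cmH2O·s/L.
C = Vt/(Pplat − PEEP) = 471.48 / (23.6 − 13) = 471.48/10.6 = 44.479 mL/cmH2O.
τ = R × C = 8.488 × 0.04448 L/cmH2O = 0.3775 s.
Fraction remaining at end-expiration = e^(−Te/τ) = e^(−0.68/0.3775) = 0.1651 → 16.51%.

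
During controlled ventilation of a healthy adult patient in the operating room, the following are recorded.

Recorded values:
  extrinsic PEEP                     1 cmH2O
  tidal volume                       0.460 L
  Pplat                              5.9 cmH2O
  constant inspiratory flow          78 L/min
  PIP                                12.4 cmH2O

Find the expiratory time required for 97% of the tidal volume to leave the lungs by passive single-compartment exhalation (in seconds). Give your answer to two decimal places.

Flow: 78 L/min ÷ 60 = 1.3 L/s.
R = (PIP − Pplat)/V̇ = (12.4 − 5.9) / 1.3 = 6.5/1.3 = 5.0 cmH2O·s/L.
C = Vt/(Pplat − PEEP) = 460.0 / (5.9 − 1) = 460.0/4.9 = 93.878 mL/cmH2O.
τ = R × C = 5.0 × 0.09388 L/cmH2O = 0.4694 s.
t = −τ·ln(1 − 0.97) = −0.4694·ln(0.03) = 1.646 s.

1.65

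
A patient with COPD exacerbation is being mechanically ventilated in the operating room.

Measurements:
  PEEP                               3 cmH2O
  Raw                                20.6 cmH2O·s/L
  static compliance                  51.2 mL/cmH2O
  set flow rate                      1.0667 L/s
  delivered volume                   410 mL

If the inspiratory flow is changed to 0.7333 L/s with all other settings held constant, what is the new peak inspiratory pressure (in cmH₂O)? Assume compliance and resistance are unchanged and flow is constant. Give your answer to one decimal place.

26.1

PIP = Vt/C + R·V̇ + PEEP (constant-flow equation of motion).
Only the resistive term changes: ΔPIP = R × ΔV̇ = 20.6 × (0.7333 − 1.0667) = 20.6 × -0.3334 = -6.868 cmH2O.
Original PIP = 410/51.2 + 20.6×1.0667 + 3 = 32.982 cmH2O; new PIP = 32.982 + (-6.868) = 26.114 cmH2O.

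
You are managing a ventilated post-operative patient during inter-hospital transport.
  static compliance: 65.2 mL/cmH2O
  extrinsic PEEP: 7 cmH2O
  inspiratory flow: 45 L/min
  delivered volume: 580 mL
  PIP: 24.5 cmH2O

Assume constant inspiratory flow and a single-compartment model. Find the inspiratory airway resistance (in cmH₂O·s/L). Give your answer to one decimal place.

11.5

Flow: 45 L/min ÷ 60 = 0.75 L/s.
Equation of motion (constant flow): PIP = Vt/C + R·V̇ + PEEP.
R·V̇ = PIP − Vt/C − PEEP = 24.5 − 580/65.2 − 7 = 24.5 − 8.896 − 7 = 8.604 cmH2O.
R = 8.604 / 0.75 = 11.472 cmH2O·s/L.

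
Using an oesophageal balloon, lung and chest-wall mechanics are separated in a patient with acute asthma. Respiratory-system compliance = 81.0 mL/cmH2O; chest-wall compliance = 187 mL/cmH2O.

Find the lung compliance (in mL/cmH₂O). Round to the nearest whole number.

1/CL = 1/Crs − 1/Ccw.
1/CL = 1/81.0 − 1/187 = 0.006998.
CL = 142.9 mL/cmH2O.

143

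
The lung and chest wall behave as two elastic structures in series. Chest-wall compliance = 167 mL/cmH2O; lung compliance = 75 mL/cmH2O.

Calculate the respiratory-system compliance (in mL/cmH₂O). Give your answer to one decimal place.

Lung and chest wall are elastances in series: 1/Crs = 1/CL + 1/Ccw.
1/Crs = 1/75 + 1/167 = 0.01932.
Crs = 51.76 mL/cmH2O.

51.8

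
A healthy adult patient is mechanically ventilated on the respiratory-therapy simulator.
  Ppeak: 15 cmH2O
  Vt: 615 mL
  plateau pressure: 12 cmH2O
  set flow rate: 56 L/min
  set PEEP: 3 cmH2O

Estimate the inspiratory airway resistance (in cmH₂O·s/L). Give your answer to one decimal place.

Flow: 56 L/min ÷ 60 = 0.9333 L/s.
Raw = (PIP − Pplat) / flow = (15 − 12) / 0.9333 = 3.0 / 0.9333 = 3.214 cmH2O·s/L.

3.2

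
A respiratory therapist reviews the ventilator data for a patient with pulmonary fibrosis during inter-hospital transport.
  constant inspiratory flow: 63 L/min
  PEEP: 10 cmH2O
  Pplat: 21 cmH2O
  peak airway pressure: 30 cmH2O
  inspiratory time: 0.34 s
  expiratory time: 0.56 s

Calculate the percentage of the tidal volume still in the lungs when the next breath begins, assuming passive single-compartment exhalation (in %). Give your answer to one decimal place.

Flow: 63 L/min ÷ 60 = 1.05 L/s.
Vt = flow × Ti = 1.05 L/s × 0.34 s × 1000 mL/L = 357.0 mL.
R = (PIP − Pplat)/V̇ = (30 − 21) / 1.05 = 9.0/1.05 = 8.571 cmH2O·s/L.
C = Vt/(Pplat − PEEP) = 357.0 / (21 − 10) = 357.0/11.0 = 32.455 mL/cmH2O.
τ = R × C = 8.571 × 0.03246 L/cmH2O = 0.2782 s.
Fraction remaining at end-expiration = e^(−Te/τ) = e^(−0.56/0.2782) = 0.1336 → 13.36%.

13.4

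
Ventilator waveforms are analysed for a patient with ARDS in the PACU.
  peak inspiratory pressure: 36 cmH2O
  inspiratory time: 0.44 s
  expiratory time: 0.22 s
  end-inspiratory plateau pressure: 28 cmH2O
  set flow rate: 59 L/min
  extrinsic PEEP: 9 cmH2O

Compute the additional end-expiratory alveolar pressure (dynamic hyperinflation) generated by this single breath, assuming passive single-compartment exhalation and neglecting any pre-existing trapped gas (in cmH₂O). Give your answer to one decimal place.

Flow: 59 L/min ÷ 60 = 0.9833 L/s.
Vt = flow × Ti = 0.9833 L/s × 0.44 s × 1000 mL/L = 432.65 mL.
R = (PIP − Pplat)/V̇ = (36 − 28) / 0.9833 = 8.0/0.9833 = 8.136 cmH2O·s/L.
C = Vt/(Pplat − PEEP) = 432.65 / (28 − 9) = 432.65/19.0 = 22.771 mL/cmH2O.
τ = R × C = 8.136 × 0.02277 L/cmH2O = 0.1853 s.
Fraction remaining = e^(−Te/τ) = e^(−0.22/0.1853) = 0.3051; trapped volume = 432.65 × 0.3051 = 132.0 mL.
Additional alveolar pressure from trapping ≈ V_trapped / C = 132.0 / 22.771 = 5.797 cmH2O.

5.8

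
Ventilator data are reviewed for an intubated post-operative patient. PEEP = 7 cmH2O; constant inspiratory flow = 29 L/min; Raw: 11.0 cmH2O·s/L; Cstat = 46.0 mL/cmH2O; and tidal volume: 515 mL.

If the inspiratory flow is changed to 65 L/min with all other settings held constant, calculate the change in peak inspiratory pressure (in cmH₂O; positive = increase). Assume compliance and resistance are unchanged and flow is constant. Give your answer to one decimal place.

6.6

Flow: 29 L/min ÷ 60 = 0.4833 L/s.
New flow: 65 L/min ÷ 60 = 1.0833 L/s.
PIP = Vt/C + R·V̇ + PEEP (constant-flow equation of motion).
Only the resistive term changes: ΔPIP = R × ΔV̇ = 11.0 × (1.0833 − 0.4833) = 11.0 × 0.6 = 6.6 cmH2O.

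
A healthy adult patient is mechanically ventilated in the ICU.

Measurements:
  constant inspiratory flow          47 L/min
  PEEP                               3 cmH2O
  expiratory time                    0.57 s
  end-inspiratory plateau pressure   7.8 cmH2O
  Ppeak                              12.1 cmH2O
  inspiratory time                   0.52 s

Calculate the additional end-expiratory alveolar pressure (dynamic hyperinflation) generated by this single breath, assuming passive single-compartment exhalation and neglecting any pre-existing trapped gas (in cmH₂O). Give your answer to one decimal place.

Flow: 47 L/min ÷ 60 = 0.7833 L/s.
Vt = flow × Ti = 0.7833 L/s × 0.52 s × 1000 mL/L = 407.32 mL.
R = (PIP − Pplat)/V̇ = (12.1 − 7.8) / 0.7833 = 4.3/0.7833 = 5.49 cmH2O·s/L.
C = Vt/(Pplat − PEEP) = 407.32 / (7.8 − 3) = 407.32/4.8 = 84.858 mL/cmH2O.
τ = R × C = 5.49 × 0.08486 L/cmH2O = 0.4659 s.
Fraction remaining = e^(−Te/τ) = e^(−0.57/0.4659) = 0.2942; trapped volume = 407.32 × 0.2942 = 119.83 mL.
Additional alveolar pressure from trapping ≈ V_trapped / C = 119.83 / 84.858 = 1.412 cmH2O.

1.4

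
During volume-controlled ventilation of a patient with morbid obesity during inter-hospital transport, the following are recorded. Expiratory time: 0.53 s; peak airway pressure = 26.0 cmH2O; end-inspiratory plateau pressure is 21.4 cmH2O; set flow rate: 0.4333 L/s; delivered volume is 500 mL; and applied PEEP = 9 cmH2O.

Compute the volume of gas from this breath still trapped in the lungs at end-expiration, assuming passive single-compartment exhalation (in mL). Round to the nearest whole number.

R = (PIP − Pplat)/V̇ = (26.0 − 21.4) / 0.4333 = 4.6/0.4333 = 10.616 cmH2O·s/L.
C = Vt/(Pplat − PEEP) = 500.0 / (21.4 − 9) = 500.0/12.4 = 40.323 mL/cmH2O.
τ = R × C = 10.616 × 0.04032 L/cmH2O = 0.428 s.
Fraction remaining = e^(−Te/τ) = e^(−0.53/0.428) = 0.2899.
Trapped volume = 500.0 × 0.2899 = 144.95 mL.

145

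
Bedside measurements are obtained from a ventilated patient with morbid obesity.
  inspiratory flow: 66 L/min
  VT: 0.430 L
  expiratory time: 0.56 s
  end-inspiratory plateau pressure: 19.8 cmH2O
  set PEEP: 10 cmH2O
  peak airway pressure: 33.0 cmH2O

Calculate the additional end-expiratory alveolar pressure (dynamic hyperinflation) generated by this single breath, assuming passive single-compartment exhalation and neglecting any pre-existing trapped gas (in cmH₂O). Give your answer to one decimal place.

3.4

Flow: 66 L/min ÷ 60 = 1.1 L/s.
R = (PIP − Pplat)/V̇ = (33.0 − 19.8) / 1.1 = 13.2/1.1 = 12.0 cmH2O·s/L.
C = Vt/(Pplat − PEEP) = 430.0 / (19.8 − 10) = 430.0/9.8 = 43.878 mL/cmH2O.
τ = R × C = 12.0 × 0.04388 L/cmH2O = 0.5266 s.
Fraction remaining = e^(−Te/τ) = e^(−0.56/0.5266) = 0.3453; trapped volume = 430.0 × 0.3453 = 148.48 mL.
Additional alveolar pressure from trapping ≈ V_trapped / C = 148.48 / 43.878 = 3.384 cmH2O.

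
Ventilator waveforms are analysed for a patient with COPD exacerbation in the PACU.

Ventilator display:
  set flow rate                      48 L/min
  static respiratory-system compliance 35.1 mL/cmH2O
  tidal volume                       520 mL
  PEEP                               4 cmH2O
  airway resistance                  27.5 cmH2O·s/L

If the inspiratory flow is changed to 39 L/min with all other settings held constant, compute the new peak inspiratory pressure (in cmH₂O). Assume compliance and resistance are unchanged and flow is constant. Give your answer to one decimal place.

Flow: 48 L/min ÷ 60 = 0.8 L/s.
New flow: 39 L/min ÷ 60 = 0.65 L/s.
PIP = Vt/C + R·V̇ + PEEP (constant-flow equation of motion).
Only the resistive term changes: ΔPIP = R × ΔV̇ = 27.5 × (0.65 − 0.8) = 27.5 × -0.15 = -4.125 cmH2O.
Original PIP = 520/35.1 + 27.5×0.8 + 4 = 40.815 cmH2O; new PIP = 40.815 + (-4.125) = 36.69 cmH2O.

36.7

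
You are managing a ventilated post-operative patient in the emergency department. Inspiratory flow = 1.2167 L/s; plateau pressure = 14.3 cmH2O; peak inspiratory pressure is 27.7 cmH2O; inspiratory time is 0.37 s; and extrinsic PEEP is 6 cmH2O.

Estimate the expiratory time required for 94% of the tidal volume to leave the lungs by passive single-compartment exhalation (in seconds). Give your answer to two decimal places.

Vt = flow × Ti = 1.2167 L/s × 0.37 s × 1000 mL/L = 450.18 mL.
R = (PIP − Pplat)/V̇ = (27.7 − 14.3) / 1.2167 = 13.4/1.2167 = 11.013 cmH2O·s/L.
C = Vt/(Pplat − PEEP) = 450.18 / (14.3 − 6) = 450.18/8.3 = 54.239 mL/cmH2O.
τ = R × C = 11.013 × 0.05424 L/cmH2O = 0.5973 s.
t = −τ·ln(1 − 0.94) = −0.5973·ln(0.06) = 1.68 s.

1.68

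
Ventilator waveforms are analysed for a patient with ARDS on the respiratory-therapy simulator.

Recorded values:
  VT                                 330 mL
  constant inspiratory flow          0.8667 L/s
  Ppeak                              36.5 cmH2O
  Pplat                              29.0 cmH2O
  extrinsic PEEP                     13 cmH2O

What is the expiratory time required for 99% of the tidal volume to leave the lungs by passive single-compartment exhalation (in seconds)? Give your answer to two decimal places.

0.82

R = (PIP − Pplat)/V̇ = (36.5 − 29.0) / 0.8667 = 7.5/0.8667 = 8.654 cmH2O·s/L.
C = Vt/(Pplat − PEEP) = 330.0 / (29.0 − 13) = 330.0/16.0 = 20.625 mL/cmH2O.
τ = R × C = 8.654 × 0.02063 L/cmH2O = 0.1785 s.
t = −τ·ln(1 − 0.99) = −0.1785·ln(0.01) = 0.822 s.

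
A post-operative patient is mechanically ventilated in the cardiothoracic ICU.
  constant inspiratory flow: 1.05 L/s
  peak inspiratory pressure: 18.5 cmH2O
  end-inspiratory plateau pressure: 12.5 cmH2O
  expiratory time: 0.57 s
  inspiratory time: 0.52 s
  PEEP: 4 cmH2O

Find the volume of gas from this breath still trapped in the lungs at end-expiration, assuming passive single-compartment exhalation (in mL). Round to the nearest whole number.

116

Vt = flow × Ti = 1.05 L/s × 0.52 s × 1000 mL/L = 546.0 mL.
R = (PIP − Pplat)/V̇ = (18.5 − 12.5) / 1.05 = 6.0/1.05 = 5.714 cmH2O·s/L.
C = Vt/(Pplat − PEEP) = 546.0 / (12.5 − 4) = 546.0/8.5 = 64.235 mL/cmH2O.
τ = R × C = 5.714 × 0.06424 L/cmH2O = 0.3671 s.
Fraction remaining = e^(−Te/τ) = e^(−0.57/0.3671) = 0.2117.
Trapped volume = 546.0 × 0.2117 = 115.59 mL.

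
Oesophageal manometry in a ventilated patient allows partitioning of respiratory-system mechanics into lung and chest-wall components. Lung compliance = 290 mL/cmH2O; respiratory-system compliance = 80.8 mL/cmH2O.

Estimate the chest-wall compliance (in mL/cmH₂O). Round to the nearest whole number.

112

1/Ccw = 1/Crs − 1/CL.
1/Ccw = 1/80.8 − 1/290 = 0.008928.
Ccw = 112.01 mL/cmH2O.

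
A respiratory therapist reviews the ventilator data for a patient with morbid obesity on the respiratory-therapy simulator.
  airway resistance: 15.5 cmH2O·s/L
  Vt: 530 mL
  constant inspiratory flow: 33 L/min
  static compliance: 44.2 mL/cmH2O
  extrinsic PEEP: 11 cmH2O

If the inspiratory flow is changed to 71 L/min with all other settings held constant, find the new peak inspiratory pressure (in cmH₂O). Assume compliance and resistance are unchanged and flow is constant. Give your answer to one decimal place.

41.3

Flow: 33 L/min ÷ 60 = 0.55 L/s.
New flow: 71 L/min ÷ 60 = 1.1833 L/s.
PIP = Vt/C + R·V̇ + PEEP (constant-flow equation of motion).
Only the resistive term changes: ΔPIP = R × ΔV̇ = 15.5 × (1.1833 − 0.55) = 15.5 × 0.6333 = 9.816 cmH2O.
Original PIP = 530/44.2 + 15.5×0.55 + 11 = 31.516 cmH2O; new PIP = 31.516 + (9.816) = 41.332 cmH2O.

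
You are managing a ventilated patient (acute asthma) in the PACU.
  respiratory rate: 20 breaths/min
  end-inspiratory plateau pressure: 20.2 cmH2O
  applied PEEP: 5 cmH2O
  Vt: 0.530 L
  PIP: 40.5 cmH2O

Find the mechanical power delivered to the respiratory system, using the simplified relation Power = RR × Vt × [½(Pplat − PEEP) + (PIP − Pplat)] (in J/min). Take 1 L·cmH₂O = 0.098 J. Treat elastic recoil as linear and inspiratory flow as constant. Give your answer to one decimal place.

Per-breath work = Vt × [½(Pplat−PEEP) + (PIP−Pplat)] = 0.530 × [0.5×15.2 + 20.3] = 0.530 × 27.9 = 14.787 L·cmH2O.
Power = 20 × 14.787 = 295.74 L·cmH2O/min.
× 0.098 J/(L·cmH2O) → 28.983 J/min.

29.0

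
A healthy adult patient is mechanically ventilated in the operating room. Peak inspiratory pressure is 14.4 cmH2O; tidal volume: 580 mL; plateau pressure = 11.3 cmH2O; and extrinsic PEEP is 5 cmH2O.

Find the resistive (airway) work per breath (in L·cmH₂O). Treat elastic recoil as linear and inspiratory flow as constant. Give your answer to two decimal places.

1.80

With constant inspiratory flow the resistive pressure is constant at PIP − Pplat = 14.4 − 11.3 = 3.1 cmH2O, so resistive work = 3.1 × 0.580 = 1.798 L·cmH2O.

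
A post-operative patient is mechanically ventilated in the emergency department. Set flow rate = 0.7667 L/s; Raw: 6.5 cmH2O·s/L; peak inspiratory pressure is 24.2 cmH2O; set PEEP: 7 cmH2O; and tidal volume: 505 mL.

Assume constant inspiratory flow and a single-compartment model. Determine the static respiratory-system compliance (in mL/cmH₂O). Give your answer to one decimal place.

Equation of motion (constant flow): PIP = Vt/C + R·V̇ + PEEP.
Vt/C = PIP − R·V̇ − PEEP = 24.2 − 6.5×0.7667 − 7 = 24.2 − 4.984 − 7 = 12.216 cmH2O.
C = Vt / 12.216 = 505 / 12.216 = 41.339 mL/cmH2O.

41.3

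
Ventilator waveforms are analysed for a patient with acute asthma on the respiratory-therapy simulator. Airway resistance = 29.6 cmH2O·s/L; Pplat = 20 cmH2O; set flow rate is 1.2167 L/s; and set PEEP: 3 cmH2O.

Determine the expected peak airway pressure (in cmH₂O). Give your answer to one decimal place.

56.0

PIP = Pplat + Raw × flow = 20 + 29.6 × 1.2167 = 20 + 36.014 = 56.014 cmH2O.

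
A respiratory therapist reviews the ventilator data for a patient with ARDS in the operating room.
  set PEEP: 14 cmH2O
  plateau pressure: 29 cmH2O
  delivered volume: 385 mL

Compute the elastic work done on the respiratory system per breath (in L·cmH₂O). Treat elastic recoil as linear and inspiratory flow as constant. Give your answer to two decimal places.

Elastic work ≈ ½ × (Pplat − PEEP) × Vt = 0.5 × (29 − 14) × 0.385 L = 0.5 × 15.0 × 0.385 = 2.888 L·cmH2O.

2.89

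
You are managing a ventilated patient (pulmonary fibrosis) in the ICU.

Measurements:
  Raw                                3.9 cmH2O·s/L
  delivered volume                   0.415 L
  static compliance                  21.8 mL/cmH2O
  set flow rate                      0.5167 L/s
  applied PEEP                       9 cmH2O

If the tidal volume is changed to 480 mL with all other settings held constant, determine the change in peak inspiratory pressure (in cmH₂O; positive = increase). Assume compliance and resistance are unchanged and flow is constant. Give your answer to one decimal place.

3.0

PIP = Vt/C + R·V̇ + PEEP (constant-flow equation of motion).
Only the elastic term changes: ΔPIP = ΔVt / C = (480 − 415) / 21.8 = 2.982 cmH2O.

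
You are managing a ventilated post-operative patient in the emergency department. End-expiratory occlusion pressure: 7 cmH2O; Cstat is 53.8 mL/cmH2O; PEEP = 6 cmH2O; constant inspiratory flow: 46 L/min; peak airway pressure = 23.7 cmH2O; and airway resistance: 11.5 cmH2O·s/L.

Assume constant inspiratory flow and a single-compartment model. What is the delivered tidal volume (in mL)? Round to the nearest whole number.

Flow: 46 L/min ÷ 60 = 0.7667 L/s.
Total PEEP = 7 cmH2O (set 6 + intrinsic 1); this is the baseline alveolar pressure.
Equation of motion (constant flow): PIP = Vt/C + R·V̇ + PEEP.
Vt/C = PIP − R·V̇ − PEEP = 23.7 − 8.817 − 7 = 7.883 cmH2O.
Vt = C × 7.883 = 53.8 × 7.883 = 424.11 mL.

424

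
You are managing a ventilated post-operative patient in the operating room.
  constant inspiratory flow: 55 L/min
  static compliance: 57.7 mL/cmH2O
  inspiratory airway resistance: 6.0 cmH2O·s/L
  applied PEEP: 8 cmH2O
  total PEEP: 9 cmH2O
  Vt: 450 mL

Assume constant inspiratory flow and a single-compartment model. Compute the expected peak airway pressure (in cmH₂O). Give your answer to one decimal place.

22.3

Flow: 55 L/min ÷ 60 = 0.9167 L/s.
Total PEEP = 9 cmH2O (set 8 + intrinsic 1); this is the baseline alveolar pressure.
Equation of motion (constant flow): PIP = Vt/C + R·V̇ + PEEP.
PIP = 450/57.7 + 6.0×0.9167 + 9 = 7.799 + 5.5 + 9 = 22.299 cmH2O.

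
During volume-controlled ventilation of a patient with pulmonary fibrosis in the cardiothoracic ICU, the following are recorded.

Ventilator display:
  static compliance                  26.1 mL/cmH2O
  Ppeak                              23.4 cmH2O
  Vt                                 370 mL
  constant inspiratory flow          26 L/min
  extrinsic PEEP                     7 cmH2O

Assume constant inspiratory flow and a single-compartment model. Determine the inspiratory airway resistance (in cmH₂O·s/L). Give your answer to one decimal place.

Flow: 26 L/min ÷ 60 = 0.4333 L/s.
Equation of motion (constant flow): PIP = Vt/C + R·V̇ + PEEP.
R·V̇ = PIP − Vt/C − PEEP = 23.4 − 370/26.1 − 7 = 23.4 − 14.176 − 7 = 2.224 cmH2O.
R = 2.224 / 0.4333 = 5.133 cmH2O·s/L.

5.1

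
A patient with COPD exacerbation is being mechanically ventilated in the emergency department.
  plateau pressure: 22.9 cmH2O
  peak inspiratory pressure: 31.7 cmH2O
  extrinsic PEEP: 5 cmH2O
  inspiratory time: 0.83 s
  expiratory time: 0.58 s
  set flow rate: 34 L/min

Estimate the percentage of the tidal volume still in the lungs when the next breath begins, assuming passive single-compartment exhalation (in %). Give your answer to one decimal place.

Flow: 34 L/min ÷ 60 = 0.5667 L/s.
Vt = flow × Ti = 0.5667 L/s × 0.83 s × 1000 mL/L = 470.36 mL.
R = (PIP − Pplat)/V̇ = (31.7 − 22.9) / 0.5667 = 8.8/0.5667 = 15.528 cmH2O·s/L.
C = Vt/(Pplat − PEEP) = 470.36 / (22.9 − 5) = 470.36/17.9 = 26.277 mL/cmH2O.
τ = R × C = 15.528 × 0.02628 L/cmH2O = 0.4081 s.
Fraction remaining at end-expiration = e^(−Te/τ) = e^(−0.58/0.4081) = 0.2414 → 24.14%.

24.1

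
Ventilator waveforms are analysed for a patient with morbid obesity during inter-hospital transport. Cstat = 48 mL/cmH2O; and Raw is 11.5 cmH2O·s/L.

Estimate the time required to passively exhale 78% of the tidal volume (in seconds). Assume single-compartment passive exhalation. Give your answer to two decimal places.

τ = R × C = 11.5 × 48 mL/cmH2O = 11.5 × 0.048 L/cmH2O = 0.552 s.
Exhaled fraction f = 1 − e^(−t/τ) → t = −τ·ln(1 − f) = −0.552·ln(0.22) = 0.8358 s.

0.84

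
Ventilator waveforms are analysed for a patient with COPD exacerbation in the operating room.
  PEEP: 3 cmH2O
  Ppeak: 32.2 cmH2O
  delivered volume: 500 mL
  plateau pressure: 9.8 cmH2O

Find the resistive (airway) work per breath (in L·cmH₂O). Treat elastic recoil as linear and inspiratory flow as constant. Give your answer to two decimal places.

11.20

With constant inspiratory flow the resistive pressure is constant at PIP − Pplat = 32.2 − 9.8 = 22.4 cmH2O, so resistive work = 22.4 × 0.500 = 11.2 L·cmH2O.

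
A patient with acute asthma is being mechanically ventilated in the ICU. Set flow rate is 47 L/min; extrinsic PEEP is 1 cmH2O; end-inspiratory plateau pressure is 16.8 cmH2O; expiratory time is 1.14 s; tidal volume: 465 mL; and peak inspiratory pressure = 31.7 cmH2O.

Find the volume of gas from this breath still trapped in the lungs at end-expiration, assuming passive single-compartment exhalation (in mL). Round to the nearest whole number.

Flow: 47 L/min ÷ 60 = 0.7833 L/s.
R = (PIP − Pplat)/V̇ = (31.7 − 16.8) / 0.7833 = 14.9/0.7833 = 19.022 cmH2O·s/L.
C = Vt/(Pplat − PEEP) = 465.0 / (16.8 − 1) = 465.0/15.8 = 29.43 mL/cmH2O.
τ = R × C = 19.022 × 0.02943 L/cmH2O = 0.5598 s.
Fraction remaining = e^(−Te/τ) = e^(−1.14/0.5598) = 0.1305.
Trapped volume = 465.0 × 0.1305 = 60.683 mL.

61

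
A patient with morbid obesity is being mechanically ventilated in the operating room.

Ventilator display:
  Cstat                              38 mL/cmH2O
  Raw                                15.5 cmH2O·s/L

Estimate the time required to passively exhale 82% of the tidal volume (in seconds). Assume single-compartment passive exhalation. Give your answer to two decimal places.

1.01

τ = R × C = 15.5 × 38 mL/cmH2O = 15.5 × 0.038 L/cmH2O = 0.589 s.
Exhaled fraction f = 1 − e^(−t/τ) → t = −τ·ln(1 − f) = −0.589·ln(0.18) = 1.01 s.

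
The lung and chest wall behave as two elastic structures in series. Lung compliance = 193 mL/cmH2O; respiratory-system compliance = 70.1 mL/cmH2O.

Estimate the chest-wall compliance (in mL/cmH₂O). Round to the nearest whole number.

110

1/Ccw = 1/Crs − 1/CL.
1/Ccw = 1/70.1 − 1/193 = 0.009084.
Ccw = 110.08 mL/cmH2O.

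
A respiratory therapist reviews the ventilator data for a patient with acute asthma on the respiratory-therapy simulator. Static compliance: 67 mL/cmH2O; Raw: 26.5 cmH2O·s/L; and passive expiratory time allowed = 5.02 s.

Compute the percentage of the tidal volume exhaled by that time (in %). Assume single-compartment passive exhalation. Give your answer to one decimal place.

94.1

τ = R × C = 26.5 × 67 mL/cmH2O = 26.5 × 0.067 L/cmH2O = 1.776 s.
Passive exhalation: V(t)/V₀ = e^(−t/τ) = e^(−5.02/1.776) = 0.05922.
Fraction exhaled = 1 − 0.05922 = 0.9408 → 94.08%.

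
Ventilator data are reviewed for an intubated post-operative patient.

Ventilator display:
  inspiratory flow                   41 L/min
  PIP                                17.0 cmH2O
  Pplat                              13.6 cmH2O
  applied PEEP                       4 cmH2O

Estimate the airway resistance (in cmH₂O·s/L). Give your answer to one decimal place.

5.0

Flow: 41 L/min ÷ 60 = 0.6833 L/s.
Raw = (PIP − Pplat) / flow = (17.0 − 13.6) / 0.6833 = 3.4 / 0.6833 = 4.976 cmH2O·s/L.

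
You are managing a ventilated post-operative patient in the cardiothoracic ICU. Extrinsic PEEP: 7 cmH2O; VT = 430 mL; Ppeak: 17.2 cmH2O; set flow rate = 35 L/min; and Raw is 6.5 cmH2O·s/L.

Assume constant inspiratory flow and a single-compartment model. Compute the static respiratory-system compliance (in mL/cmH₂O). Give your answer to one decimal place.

Flow: 35 L/min ÷ 60 = 0.5833 L/s.
Equation of motion (constant flow): PIP = Vt/C + R·V̇ + PEEP.
Vt/C = PIP − R·V̇ − PEEP = 17.2 − 6.5×0.5833 − 7 = 17.2 − 3.791 − 7 = 6.409 cmH2O.
C = Vt / 6.409 = 430 / 6.409 = 67.093 mL/cmH2O.

67.1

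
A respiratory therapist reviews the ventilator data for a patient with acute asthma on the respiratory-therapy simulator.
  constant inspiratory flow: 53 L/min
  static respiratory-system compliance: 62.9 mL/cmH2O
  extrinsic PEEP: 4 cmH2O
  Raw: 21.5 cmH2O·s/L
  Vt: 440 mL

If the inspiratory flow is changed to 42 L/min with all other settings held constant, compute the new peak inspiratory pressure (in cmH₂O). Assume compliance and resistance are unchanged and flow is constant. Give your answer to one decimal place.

Flow: 53 L/min ÷ 60 = 0.8833 L/s.
New flow: 42 L/min ÷ 60 = 0.7 L/s.
PIP = Vt/C + R·V̇ + PEEP (constant-flow equation of motion).
Only the resistive term changes: ΔPIP = R × ΔV̇ = 21.5 × (0.7 − 0.8833) = 21.5 × -0.1833 = -3.941 cmH2O.
Original PIP = 440/62.9 + 21.5×0.8833 + 4 = 29.986 cmH2O; new PIP = 29.986 + (-3.941) = 26.045 cmH2O.

26.0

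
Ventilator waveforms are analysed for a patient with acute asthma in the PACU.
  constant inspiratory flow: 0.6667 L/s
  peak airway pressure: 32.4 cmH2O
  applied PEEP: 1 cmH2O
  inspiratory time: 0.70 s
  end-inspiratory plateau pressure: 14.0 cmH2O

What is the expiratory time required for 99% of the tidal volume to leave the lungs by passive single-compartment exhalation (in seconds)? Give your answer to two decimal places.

Vt = flow × Ti = 0.6667 L/s × 0.70 s × 1000 mL/L = 466.69 mL.
R = (PIP − Pplat)/V̇ = (32.4 − 14.0) / 0.6667 = 18.4/0.6667 = 27.599 cmH2O·s/L.
C = Vt/(Pplat − PEEP) = 466.69 / (14.0 − 1) = 466.69/13.0 = 35.899 mL/cmH2O.
τ = R × C = 27.599 × 0.0359 L/cmH2O = 0.9908 s.
t = −τ·ln(1 − 0.99) = −0.9908·ln(0.01) = 4.563 s.

4.56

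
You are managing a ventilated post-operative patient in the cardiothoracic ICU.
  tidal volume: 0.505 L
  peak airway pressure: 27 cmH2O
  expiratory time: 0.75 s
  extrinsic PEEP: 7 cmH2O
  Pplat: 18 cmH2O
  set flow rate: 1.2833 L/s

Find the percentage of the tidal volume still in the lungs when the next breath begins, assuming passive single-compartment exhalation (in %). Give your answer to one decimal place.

9.7

R = (PIP − Pplat)/V̇ = (27 − 18) / 1.2833 = 9.0/1.2833 = 7.013 cmH2O·s/L.
C = Vt/(Pplat − PEEP) = 505.0 / (18 − 7) = 505.0/11.0 = 45.909 mL/cmH2O.
τ = R × C = 7.013 × 0.04591 L/cmH2O = 0.322 s.
Fraction remaining at end-expiration = e^(−Te/τ) = e^(−0.75/0.322) = 0.09737 → 9.737%.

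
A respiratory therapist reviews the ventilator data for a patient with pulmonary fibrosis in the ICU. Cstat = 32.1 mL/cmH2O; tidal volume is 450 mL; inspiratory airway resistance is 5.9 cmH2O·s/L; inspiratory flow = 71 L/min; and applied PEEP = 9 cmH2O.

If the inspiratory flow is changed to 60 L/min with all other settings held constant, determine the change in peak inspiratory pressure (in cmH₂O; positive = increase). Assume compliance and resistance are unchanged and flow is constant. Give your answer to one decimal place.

-1.1

Flow: 71 L/min ÷ 60 = 1.1833 L/s.
New flow: 60 L/min ÷ 60 = 1 L/s.
PIP = Vt/C + R·V̇ + PEEP (constant-flow equation of motion).
Only the resistive term changes: ΔPIP = R × ΔV̇ = 5.9 × (1 − 1.1833) = 5.9 × -0.1833 = -1.081 cmH2O.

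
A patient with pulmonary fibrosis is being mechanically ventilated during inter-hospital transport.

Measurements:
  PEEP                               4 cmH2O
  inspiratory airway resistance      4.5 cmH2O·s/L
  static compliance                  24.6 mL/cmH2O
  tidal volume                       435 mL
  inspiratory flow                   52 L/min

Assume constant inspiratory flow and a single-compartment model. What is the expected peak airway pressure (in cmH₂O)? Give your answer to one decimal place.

Flow: 52 L/min ÷ 60 = 0.8667 L/s.
Equation of motion (constant flow): PIP = Vt/C + R·V̇ + PEEP.
PIP = 435/24.6 + 4.5×0.8667 + 4 = 17.683 + 3.9 + 4 = 25.583 cmH2O.

25.6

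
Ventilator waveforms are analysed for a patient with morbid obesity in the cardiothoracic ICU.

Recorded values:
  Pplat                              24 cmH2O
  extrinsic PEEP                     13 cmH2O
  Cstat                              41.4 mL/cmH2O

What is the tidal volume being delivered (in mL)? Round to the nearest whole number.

455

Vt = Cstat × (Pplat − PEEP) = 41.4 × (24 − 13) = 41.4 × 11.0 = 455.4 mL.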